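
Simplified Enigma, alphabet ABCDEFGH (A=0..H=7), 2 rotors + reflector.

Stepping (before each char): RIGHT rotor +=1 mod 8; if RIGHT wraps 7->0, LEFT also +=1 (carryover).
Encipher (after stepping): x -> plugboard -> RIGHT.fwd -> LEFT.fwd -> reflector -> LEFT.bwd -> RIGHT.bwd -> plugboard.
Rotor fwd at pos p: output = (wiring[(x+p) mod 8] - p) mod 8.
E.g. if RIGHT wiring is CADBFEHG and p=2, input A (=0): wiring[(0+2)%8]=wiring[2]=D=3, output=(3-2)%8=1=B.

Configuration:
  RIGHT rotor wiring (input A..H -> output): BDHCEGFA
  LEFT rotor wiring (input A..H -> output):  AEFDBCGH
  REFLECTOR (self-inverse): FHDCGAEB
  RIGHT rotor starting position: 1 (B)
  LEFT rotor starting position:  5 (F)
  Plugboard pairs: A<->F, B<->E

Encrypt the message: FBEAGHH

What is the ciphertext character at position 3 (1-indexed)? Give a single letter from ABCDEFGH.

Char 1 ('F'): step: R->2, L=5; F->plug->A->R->F->L->A->refl->F->L'->A->R'->B->plug->E
Char 2 ('B'): step: R->3, L=5; B->plug->E->R->F->L->A->refl->F->L'->A->R'->G->plug->G
Char 3 ('E'): step: R->4, L=5; E->plug->B->R->C->L->C->refl->D->L'->D->R'->G->plug->G

G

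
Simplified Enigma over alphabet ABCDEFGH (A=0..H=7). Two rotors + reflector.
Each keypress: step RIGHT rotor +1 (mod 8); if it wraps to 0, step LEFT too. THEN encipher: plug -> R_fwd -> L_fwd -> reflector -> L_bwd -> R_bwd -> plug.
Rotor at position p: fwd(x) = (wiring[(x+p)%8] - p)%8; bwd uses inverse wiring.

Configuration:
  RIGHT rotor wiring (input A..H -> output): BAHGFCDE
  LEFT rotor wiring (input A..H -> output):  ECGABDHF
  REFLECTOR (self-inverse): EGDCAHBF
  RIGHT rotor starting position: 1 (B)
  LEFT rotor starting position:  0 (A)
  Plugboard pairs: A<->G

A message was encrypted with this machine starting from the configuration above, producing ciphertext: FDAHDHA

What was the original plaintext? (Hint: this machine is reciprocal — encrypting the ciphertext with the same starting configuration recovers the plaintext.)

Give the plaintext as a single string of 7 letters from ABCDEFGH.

Answer: BGDEHBD

Derivation:
Char 1 ('F'): step: R->2, L=0; F->plug->F->R->C->L->G->refl->B->L'->E->R'->B->plug->B
Char 2 ('D'): step: R->3, L=0; D->plug->D->R->A->L->E->refl->A->L'->D->R'->A->plug->G
Char 3 ('A'): step: R->4, L=0; A->plug->G->R->D->L->A->refl->E->L'->A->R'->D->plug->D
Char 4 ('H'): step: R->5, L=0; H->plug->H->R->A->L->E->refl->A->L'->D->R'->E->plug->E
Char 5 ('D'): step: R->6, L=0; D->plug->D->R->C->L->G->refl->B->L'->E->R'->H->plug->H
Char 6 ('H'): step: R->7, L=0; H->plug->H->R->E->L->B->refl->G->L'->C->R'->B->plug->B
Char 7 ('A'): step: R->0, L->1 (L advanced); A->plug->G->R->D->L->A->refl->E->L'->G->R'->D->plug->D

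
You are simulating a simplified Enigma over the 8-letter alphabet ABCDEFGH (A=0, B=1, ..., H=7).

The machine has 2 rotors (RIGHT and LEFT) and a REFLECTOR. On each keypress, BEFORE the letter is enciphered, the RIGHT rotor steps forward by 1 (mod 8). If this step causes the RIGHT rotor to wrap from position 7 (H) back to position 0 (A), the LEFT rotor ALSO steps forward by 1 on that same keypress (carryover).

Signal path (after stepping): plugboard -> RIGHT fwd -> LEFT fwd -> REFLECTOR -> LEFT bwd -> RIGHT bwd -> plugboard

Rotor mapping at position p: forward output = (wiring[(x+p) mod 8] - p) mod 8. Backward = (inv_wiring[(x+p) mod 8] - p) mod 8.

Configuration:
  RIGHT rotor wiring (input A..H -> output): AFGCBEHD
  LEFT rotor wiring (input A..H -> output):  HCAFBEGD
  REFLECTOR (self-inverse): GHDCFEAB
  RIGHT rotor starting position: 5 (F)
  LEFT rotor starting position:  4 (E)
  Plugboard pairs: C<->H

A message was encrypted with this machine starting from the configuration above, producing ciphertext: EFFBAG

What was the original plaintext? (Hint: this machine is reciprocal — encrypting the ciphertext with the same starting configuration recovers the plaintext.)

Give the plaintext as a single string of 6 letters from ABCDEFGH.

Char 1 ('E'): step: R->6, L=4; E->plug->E->R->A->L->F->refl->E->L'->G->R'->H->plug->C
Char 2 ('F'): step: R->7, L=4; F->plug->F->R->C->L->C->refl->D->L'->E->R'->A->plug->A
Char 3 ('F'): step: R->0, L->5 (L advanced); F->plug->F->R->E->L->F->refl->E->L'->H->R'->G->plug->G
Char 4 ('B'): step: R->1, L=5; B->plug->B->R->F->L->D->refl->C->L'->D->R'->E->plug->E
Char 5 ('A'): step: R->2, L=5; A->plug->A->R->E->L->F->refl->E->L'->H->R'->C->plug->H
Char 6 ('G'): step: R->3, L=5; G->plug->G->R->C->L->G->refl->A->L'->G->R'->B->plug->B

Answer: CAGEHB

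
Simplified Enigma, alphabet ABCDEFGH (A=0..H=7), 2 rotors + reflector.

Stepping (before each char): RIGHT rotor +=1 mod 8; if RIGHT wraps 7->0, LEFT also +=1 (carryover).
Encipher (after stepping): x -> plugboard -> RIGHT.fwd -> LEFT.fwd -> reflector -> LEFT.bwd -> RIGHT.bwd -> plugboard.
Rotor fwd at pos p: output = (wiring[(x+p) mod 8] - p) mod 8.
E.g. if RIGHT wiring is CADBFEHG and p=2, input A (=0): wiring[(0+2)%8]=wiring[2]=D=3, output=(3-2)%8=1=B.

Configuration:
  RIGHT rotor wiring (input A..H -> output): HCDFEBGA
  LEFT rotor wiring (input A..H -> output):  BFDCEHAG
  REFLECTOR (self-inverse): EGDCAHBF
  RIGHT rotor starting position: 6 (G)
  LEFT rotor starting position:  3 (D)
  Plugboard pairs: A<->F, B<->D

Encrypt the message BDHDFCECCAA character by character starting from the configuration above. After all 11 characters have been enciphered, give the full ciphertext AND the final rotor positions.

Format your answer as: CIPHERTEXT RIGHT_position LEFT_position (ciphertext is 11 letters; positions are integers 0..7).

Answer: EHCFHFHHFHD 1 5

Derivation:
Char 1 ('B'): step: R->7, L=3; B->plug->D->R->E->L->D->refl->C->L'->G->R'->E->plug->E
Char 2 ('D'): step: R->0, L->4 (L advanced); D->plug->B->R->C->L->E->refl->A->L'->A->R'->H->plug->H
Char 3 ('H'): step: R->1, L=4; H->plug->H->R->G->L->H->refl->F->L'->E->R'->C->plug->C
Char 4 ('D'): step: R->2, L=4; D->plug->B->R->D->L->C->refl->D->L'->B->R'->A->plug->F
Char 5 ('F'): step: R->3, L=4; F->plug->A->R->C->L->E->refl->A->L'->A->R'->H->plug->H
Char 6 ('C'): step: R->4, L=4; C->plug->C->R->C->L->E->refl->A->L'->A->R'->A->plug->F
Char 7 ('E'): step: R->5, L=4; E->plug->E->R->F->L->B->refl->G->L'->H->R'->H->plug->H
Char 8 ('C'): step: R->6, L=4; C->plug->C->R->B->L->D->refl->C->L'->D->R'->H->plug->H
Char 9 ('C'): step: R->7, L=4; C->plug->C->R->D->L->C->refl->D->L'->B->R'->A->plug->F
Char 10 ('A'): step: R->0, L->5 (L advanced); A->plug->F->R->B->L->D->refl->C->L'->A->R'->H->plug->H
Char 11 ('A'): step: R->1, L=5; A->plug->F->R->F->L->G->refl->B->L'->C->R'->B->plug->D
Final: ciphertext=EHCFHFHHFHD, RIGHT=1, LEFT=5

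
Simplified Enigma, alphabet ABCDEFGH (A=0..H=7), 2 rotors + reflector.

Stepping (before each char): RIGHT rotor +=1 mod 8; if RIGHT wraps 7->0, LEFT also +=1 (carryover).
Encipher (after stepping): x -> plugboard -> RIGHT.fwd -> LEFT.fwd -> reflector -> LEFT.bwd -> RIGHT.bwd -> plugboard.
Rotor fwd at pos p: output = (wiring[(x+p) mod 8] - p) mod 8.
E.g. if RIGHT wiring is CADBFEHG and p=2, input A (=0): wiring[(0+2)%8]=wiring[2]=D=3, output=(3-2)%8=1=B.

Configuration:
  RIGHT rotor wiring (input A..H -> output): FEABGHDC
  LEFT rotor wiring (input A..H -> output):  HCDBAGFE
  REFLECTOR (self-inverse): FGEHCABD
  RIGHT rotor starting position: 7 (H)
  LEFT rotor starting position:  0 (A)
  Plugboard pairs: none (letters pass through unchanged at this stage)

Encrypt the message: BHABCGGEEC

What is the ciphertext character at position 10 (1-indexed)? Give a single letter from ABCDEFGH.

Char 1 ('B'): step: R->0, L->1 (L advanced); B->plug->B->R->E->L->F->refl->A->L'->C->R'->H->plug->H
Char 2 ('H'): step: R->1, L=1; H->plug->H->R->E->L->F->refl->A->L'->C->R'->F->plug->F
Char 3 ('A'): step: R->2, L=1; A->plug->A->R->G->L->D->refl->H->L'->D->R'->G->plug->G
Char 4 ('B'): step: R->3, L=1; B->plug->B->R->D->L->H->refl->D->L'->G->R'->A->plug->A
Char 5 ('C'): step: R->4, L=1; C->plug->C->R->H->L->G->refl->B->L'->A->R'->F->plug->F
Char 6 ('G'): step: R->5, L=1; G->plug->G->R->E->L->F->refl->A->L'->C->R'->A->plug->A
Char 7 ('G'): step: R->6, L=1; G->plug->G->R->A->L->B->refl->G->L'->H->R'->C->plug->C
Char 8 ('E'): step: R->7, L=1; E->plug->E->R->C->L->A->refl->F->L'->E->R'->H->plug->H
Char 9 ('E'): step: R->0, L->2 (L advanced); E->plug->E->R->G->L->F->refl->A->L'->H->R'->F->plug->F
Char 10 ('C'): step: R->1, L=2; C->plug->C->R->A->L->B->refl->G->L'->C->R'->F->plug->F

F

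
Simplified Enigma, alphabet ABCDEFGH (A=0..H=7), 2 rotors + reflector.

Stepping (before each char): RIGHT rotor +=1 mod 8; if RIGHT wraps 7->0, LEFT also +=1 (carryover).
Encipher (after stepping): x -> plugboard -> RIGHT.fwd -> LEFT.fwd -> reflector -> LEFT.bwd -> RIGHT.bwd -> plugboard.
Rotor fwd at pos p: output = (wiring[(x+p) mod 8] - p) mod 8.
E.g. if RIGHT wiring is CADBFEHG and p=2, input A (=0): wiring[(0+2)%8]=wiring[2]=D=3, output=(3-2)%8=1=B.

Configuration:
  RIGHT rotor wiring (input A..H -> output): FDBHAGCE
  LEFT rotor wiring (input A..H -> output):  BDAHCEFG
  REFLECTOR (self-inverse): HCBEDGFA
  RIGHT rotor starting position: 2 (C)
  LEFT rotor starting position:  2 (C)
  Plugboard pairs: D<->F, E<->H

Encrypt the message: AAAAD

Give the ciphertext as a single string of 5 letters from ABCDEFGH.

Answer: BGFFH

Derivation:
Char 1 ('A'): step: R->3, L=2; A->plug->A->R->E->L->D->refl->E->L'->F->R'->B->plug->B
Char 2 ('A'): step: R->4, L=2; A->plug->A->R->E->L->D->refl->E->L'->F->R'->G->plug->G
Char 3 ('A'): step: R->5, L=2; A->plug->A->R->B->L->F->refl->G->L'->A->R'->D->plug->F
Char 4 ('A'): step: R->6, L=2; A->plug->A->R->E->L->D->refl->E->L'->F->R'->D->plug->F
Char 5 ('D'): step: R->7, L=2; D->plug->F->R->B->L->F->refl->G->L'->A->R'->E->plug->H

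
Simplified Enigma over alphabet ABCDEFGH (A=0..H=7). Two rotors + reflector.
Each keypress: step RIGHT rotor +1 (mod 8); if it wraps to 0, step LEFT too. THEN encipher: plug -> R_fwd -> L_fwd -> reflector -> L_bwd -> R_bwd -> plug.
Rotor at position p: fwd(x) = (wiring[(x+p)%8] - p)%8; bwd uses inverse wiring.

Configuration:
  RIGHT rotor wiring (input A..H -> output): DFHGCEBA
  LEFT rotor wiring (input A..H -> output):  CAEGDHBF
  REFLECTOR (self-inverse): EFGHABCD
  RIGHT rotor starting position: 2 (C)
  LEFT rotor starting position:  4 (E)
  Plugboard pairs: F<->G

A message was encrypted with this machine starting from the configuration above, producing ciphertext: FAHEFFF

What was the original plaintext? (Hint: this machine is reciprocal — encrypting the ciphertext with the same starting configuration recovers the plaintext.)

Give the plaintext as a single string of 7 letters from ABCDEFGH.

Answer: ACDGCEG

Derivation:
Char 1 ('F'): step: R->3, L=4; F->plug->G->R->C->L->F->refl->B->L'->D->R'->A->plug->A
Char 2 ('A'): step: R->4, L=4; A->plug->A->R->G->L->A->refl->E->L'->F->R'->C->plug->C
Char 3 ('H'): step: R->5, L=4; H->plug->H->R->F->L->E->refl->A->L'->G->R'->D->plug->D
Char 4 ('E'): step: R->6, L=4; E->plug->E->R->B->L->D->refl->H->L'->A->R'->F->plug->G
Char 5 ('F'): step: R->7, L=4; F->plug->G->R->F->L->E->refl->A->L'->G->R'->C->plug->C
Char 6 ('F'): step: R->0, L->5 (L advanced); F->plug->G->R->B->L->E->refl->A->L'->C->R'->E->plug->E
Char 7 ('F'): step: R->1, L=5; F->plug->G->R->H->L->G->refl->C->L'->A->R'->F->plug->G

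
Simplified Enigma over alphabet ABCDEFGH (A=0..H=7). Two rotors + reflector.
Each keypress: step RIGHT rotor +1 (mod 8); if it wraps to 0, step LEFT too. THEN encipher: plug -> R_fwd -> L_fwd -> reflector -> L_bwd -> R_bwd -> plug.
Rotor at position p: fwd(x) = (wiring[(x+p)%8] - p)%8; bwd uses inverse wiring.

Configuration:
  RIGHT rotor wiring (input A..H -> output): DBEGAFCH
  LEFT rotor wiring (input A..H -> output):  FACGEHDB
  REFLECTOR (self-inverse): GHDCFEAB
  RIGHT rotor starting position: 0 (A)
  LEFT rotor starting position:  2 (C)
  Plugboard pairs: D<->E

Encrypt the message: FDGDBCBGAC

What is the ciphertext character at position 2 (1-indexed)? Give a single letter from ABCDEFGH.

Char 1 ('F'): step: R->1, L=2; F->plug->F->R->B->L->E->refl->F->L'->D->R'->B->plug->B
Char 2 ('D'): step: R->2, L=2; D->plug->E->R->A->L->A->refl->G->L'->H->R'->H->plug->H

H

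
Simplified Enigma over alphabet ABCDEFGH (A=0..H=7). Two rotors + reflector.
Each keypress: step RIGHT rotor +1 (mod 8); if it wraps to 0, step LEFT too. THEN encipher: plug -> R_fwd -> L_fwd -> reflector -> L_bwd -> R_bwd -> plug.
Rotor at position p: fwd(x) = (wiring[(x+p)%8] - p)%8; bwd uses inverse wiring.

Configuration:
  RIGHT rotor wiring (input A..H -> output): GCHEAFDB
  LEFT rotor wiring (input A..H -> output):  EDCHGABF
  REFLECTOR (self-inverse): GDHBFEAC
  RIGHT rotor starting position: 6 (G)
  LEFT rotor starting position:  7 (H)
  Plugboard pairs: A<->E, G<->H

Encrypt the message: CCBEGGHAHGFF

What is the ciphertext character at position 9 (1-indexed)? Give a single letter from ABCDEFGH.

Char 1 ('C'): step: R->7, L=7; C->plug->C->R->D->L->D->refl->B->L'->G->R'->G->plug->H
Char 2 ('C'): step: R->0, L->0 (L advanced); C->plug->C->R->H->L->F->refl->E->L'->A->R'->E->plug->A
Char 3 ('B'): step: R->1, L=0; B->plug->B->R->G->L->B->refl->D->L'->B->R'->A->plug->E
Char 4 ('E'): step: R->2, L=0; E->plug->A->R->F->L->A->refl->G->L'->E->R'->G->plug->H
Char 5 ('G'): step: R->3, L=0; G->plug->H->R->E->L->G->refl->A->L'->F->R'->B->plug->B
Char 6 ('G'): step: R->4, L=0; G->plug->H->R->A->L->E->refl->F->L'->H->R'->C->plug->C
Char 7 ('H'): step: R->5, L=0; H->plug->G->R->H->L->F->refl->E->L'->A->R'->A->plug->E
Char 8 ('A'): step: R->6, L=0; A->plug->E->R->B->L->D->refl->B->L'->G->R'->F->plug->F
Char 9 ('H'): step: R->7, L=0; H->plug->G->R->G->L->B->refl->D->L'->B->R'->F->plug->F

F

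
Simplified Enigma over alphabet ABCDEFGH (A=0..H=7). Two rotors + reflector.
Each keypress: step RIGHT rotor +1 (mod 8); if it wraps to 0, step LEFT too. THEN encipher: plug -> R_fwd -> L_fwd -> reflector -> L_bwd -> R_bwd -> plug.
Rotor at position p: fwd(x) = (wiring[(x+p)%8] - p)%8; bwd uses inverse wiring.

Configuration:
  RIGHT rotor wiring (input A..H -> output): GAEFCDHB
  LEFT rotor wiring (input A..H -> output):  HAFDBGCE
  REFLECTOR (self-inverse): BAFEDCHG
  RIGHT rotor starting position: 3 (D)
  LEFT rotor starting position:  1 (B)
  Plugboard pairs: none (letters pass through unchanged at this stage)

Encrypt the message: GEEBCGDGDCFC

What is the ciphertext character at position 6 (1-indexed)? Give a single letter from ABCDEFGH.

Char 1 ('G'): step: R->4, L=1; G->plug->G->R->A->L->H->refl->G->L'->H->R'->B->plug->B
Char 2 ('E'): step: R->5, L=1; E->plug->E->R->D->L->A->refl->B->L'->F->R'->H->plug->H
Char 3 ('E'): step: R->6, L=1; E->plug->E->R->G->L->D->refl->E->L'->B->R'->A->plug->A
Char 4 ('B'): step: R->7, L=1; B->plug->B->R->H->L->G->refl->H->L'->A->R'->H->plug->H
Char 5 ('C'): step: R->0, L->2 (L advanced); C->plug->C->R->E->L->A->refl->B->L'->B->R'->H->plug->H
Char 6 ('G'): step: R->1, L=2; G->plug->G->R->A->L->D->refl->E->L'->D->R'->B->plug->B

B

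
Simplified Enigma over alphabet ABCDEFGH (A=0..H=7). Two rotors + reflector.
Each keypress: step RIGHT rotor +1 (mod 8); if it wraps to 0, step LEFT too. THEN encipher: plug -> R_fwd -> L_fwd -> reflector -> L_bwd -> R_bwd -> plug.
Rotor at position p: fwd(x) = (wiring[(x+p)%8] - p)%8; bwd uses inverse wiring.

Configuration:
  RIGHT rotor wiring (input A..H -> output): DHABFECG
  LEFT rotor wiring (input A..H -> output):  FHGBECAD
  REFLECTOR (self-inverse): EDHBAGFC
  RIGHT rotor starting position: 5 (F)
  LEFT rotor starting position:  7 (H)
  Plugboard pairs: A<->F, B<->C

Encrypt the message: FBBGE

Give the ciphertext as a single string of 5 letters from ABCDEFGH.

Char 1 ('F'): step: R->6, L=7; F->plug->A->R->E->L->C->refl->H->L'->D->R'->F->plug->A
Char 2 ('B'): step: R->7, L=7; B->plug->C->R->A->L->E->refl->A->L'->C->R'->E->plug->E
Char 3 ('B'): step: R->0, L->0 (L advanced); B->plug->C->R->A->L->F->refl->G->L'->C->R'->G->plug->G
Char 4 ('G'): step: R->1, L=0; G->plug->G->R->F->L->C->refl->H->L'->B->R'->F->plug->A
Char 5 ('E'): step: R->2, L=0; E->plug->E->R->A->L->F->refl->G->L'->C->R'->D->plug->D

Answer: AEGAD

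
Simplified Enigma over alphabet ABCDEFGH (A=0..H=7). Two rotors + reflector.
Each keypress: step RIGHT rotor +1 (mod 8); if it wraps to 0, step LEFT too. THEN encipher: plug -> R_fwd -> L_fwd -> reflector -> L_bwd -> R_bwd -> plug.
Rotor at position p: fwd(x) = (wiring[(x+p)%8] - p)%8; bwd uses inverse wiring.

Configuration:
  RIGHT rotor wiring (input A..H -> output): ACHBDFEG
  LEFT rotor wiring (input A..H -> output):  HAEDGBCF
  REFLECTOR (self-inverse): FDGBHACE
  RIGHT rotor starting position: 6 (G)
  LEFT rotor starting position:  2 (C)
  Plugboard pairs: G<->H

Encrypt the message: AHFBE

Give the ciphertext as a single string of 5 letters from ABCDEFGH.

Answer: DBHCF

Derivation:
Char 1 ('A'): step: R->7, L=2; A->plug->A->R->H->L->G->refl->C->L'->A->R'->D->plug->D
Char 2 ('H'): step: R->0, L->3 (L advanced); H->plug->G->R->E->L->C->refl->G->L'->C->R'->B->plug->B
Char 3 ('F'): step: R->1, L=3; F->plug->F->R->D->L->H->refl->E->L'->F->R'->G->plug->H
Char 4 ('B'): step: R->2, L=3; B->plug->B->R->H->L->B->refl->D->L'->B->R'->C->plug->C
Char 5 ('E'): step: R->3, L=3; E->plug->E->R->D->L->H->refl->E->L'->F->R'->F->plug->F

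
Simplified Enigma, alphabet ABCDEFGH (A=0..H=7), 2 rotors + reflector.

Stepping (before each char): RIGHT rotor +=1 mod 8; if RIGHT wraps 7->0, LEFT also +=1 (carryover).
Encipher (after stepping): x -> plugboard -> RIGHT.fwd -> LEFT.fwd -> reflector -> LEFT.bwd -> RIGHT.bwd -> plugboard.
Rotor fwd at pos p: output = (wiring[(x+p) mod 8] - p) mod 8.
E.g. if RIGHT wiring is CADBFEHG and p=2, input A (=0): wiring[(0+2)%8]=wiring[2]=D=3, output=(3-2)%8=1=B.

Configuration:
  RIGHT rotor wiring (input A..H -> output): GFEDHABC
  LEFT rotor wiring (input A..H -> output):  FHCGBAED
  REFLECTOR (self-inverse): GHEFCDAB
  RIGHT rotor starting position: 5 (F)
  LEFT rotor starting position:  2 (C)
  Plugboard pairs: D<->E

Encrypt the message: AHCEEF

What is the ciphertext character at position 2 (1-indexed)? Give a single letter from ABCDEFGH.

Char 1 ('A'): step: R->6, L=2; A->plug->A->R->D->L->G->refl->A->L'->A->R'->C->plug->C
Char 2 ('H'): step: R->7, L=2; H->plug->H->R->C->L->H->refl->B->L'->F->R'->D->plug->E

E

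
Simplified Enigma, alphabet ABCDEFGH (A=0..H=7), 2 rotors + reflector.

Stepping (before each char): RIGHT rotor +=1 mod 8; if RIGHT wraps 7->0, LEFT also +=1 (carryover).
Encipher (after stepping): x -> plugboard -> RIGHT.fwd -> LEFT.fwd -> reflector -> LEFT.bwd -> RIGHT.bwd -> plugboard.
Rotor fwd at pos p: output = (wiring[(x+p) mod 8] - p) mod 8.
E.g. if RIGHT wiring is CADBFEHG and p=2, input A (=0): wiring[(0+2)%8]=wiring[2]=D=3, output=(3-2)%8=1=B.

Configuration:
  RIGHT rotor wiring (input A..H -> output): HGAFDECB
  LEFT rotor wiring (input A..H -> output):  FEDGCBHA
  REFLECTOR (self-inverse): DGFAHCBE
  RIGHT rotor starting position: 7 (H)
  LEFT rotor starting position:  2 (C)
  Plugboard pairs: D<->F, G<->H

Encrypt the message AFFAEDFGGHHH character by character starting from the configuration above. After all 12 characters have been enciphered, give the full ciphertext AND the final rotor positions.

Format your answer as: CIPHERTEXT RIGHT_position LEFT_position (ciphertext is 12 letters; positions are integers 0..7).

Answer: CGAEGEDFACFE 3 4

Derivation:
Char 1 ('A'): step: R->0, L->3 (L advanced); A->plug->A->R->H->L->A->refl->D->L'->A->R'->C->plug->C
Char 2 ('F'): step: R->1, L=3; F->plug->D->R->C->L->G->refl->B->L'->G->R'->H->plug->G
Char 3 ('F'): step: R->2, L=3; F->plug->D->R->C->L->G->refl->B->L'->G->R'->A->plug->A
Char 4 ('A'): step: R->3, L=3; A->plug->A->R->C->L->G->refl->B->L'->G->R'->E->plug->E
Char 5 ('E'): step: R->4, L=3; E->plug->E->R->D->L->E->refl->H->L'->B->R'->H->plug->G
Char 6 ('D'): step: R->5, L=3; D->plug->F->R->D->L->E->refl->H->L'->B->R'->E->plug->E
Char 7 ('F'): step: R->6, L=3; F->plug->D->R->A->L->D->refl->A->L'->H->R'->F->plug->D
Char 8 ('G'): step: R->7, L=3; G->plug->H->R->D->L->E->refl->H->L'->B->R'->D->plug->F
Char 9 ('G'): step: R->0, L->4 (L advanced); G->plug->H->R->B->L->F->refl->C->L'->H->R'->A->plug->A
Char 10 ('H'): step: R->1, L=4; H->plug->G->R->A->L->G->refl->B->L'->E->R'->C->plug->C
Char 11 ('H'): step: R->2, L=4; H->plug->G->R->F->L->A->refl->D->L'->C->R'->D->plug->F
Char 12 ('H'): step: R->3, L=4; H->plug->G->R->D->L->E->refl->H->L'->G->R'->E->plug->E
Final: ciphertext=CGAEGEDFACFE, RIGHT=3, LEFT=4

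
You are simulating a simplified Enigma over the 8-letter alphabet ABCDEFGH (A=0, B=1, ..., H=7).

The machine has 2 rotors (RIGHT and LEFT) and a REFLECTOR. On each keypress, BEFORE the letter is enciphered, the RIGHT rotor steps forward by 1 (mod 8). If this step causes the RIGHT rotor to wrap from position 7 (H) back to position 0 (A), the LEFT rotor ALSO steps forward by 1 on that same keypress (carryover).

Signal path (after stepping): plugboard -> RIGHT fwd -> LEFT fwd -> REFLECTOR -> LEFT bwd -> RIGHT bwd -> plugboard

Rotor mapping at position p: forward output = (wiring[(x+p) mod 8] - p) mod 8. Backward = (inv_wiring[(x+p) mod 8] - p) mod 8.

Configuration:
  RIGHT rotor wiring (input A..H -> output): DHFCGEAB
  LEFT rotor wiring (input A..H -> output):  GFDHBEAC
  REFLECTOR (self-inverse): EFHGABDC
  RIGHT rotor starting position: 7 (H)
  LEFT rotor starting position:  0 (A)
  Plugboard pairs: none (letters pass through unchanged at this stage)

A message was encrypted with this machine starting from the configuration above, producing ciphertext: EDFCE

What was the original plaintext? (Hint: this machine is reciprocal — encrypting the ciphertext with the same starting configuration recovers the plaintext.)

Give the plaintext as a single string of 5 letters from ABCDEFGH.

Char 1 ('E'): step: R->0, L->1 (L advanced); E->plug->E->R->G->L->B->refl->F->L'->H->R'->B->plug->B
Char 2 ('D'): step: R->1, L=1; D->plug->D->R->F->L->H->refl->C->L'->B->R'->C->plug->C
Char 3 ('F'): step: R->2, L=1; F->plug->F->R->H->L->F->refl->B->L'->G->R'->E->plug->E
Char 4 ('C'): step: R->3, L=1; C->plug->C->R->B->L->C->refl->H->L'->F->R'->D->plug->D
Char 5 ('E'): step: R->4, L=1; E->plug->E->R->H->L->F->refl->B->L'->G->R'->H->plug->H

Answer: BCEDH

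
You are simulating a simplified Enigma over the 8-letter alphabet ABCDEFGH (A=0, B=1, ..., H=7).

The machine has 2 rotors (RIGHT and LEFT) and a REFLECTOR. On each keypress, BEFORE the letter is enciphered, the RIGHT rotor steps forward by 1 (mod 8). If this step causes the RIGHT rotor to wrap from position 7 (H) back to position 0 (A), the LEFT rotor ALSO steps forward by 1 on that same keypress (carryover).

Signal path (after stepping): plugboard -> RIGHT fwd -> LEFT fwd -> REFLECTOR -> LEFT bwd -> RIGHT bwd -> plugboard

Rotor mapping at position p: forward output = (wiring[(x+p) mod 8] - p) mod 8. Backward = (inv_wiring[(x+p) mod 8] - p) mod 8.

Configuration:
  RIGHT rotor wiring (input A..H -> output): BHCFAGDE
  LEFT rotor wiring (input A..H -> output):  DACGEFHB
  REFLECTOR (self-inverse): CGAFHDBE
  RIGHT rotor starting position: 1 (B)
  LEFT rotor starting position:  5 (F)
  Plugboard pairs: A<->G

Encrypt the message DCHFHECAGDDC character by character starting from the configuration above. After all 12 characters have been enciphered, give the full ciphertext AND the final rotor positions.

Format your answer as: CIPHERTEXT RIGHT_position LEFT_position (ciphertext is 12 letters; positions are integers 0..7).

Char 1 ('D'): step: R->2, L=5; D->plug->D->R->E->L->D->refl->F->L'->F->R'->H->plug->H
Char 2 ('C'): step: R->3, L=5; C->plug->C->R->D->L->G->refl->B->L'->G->R'->F->plug->F
Char 3 ('H'): step: R->4, L=5; H->plug->H->R->B->L->C->refl->A->L'->A->R'->D->plug->D
Char 4 ('F'): step: R->5, L=5; F->plug->F->R->F->L->F->refl->D->L'->E->R'->D->plug->D
Char 5 ('H'): step: R->6, L=5; H->plug->H->R->A->L->A->refl->C->L'->B->R'->D->plug->D
Char 6 ('E'): step: R->7, L=5; E->plug->E->R->G->L->B->refl->G->L'->D->R'->D->plug->D
Char 7 ('C'): step: R->0, L->6 (L advanced); C->plug->C->R->C->L->F->refl->D->L'->B->R'->A->plug->G
Char 8 ('A'): step: R->1, L=6; A->plug->G->R->D->L->C->refl->A->L'->F->R'->E->plug->E
Char 9 ('G'): step: R->2, L=6; G->plug->A->R->A->L->B->refl->G->L'->G->R'->C->plug->C
Char 10 ('D'): step: R->3, L=6; D->plug->D->R->A->L->B->refl->G->L'->G->R'->F->plug->F
Char 11 ('D'): step: R->4, L=6; D->plug->D->R->A->L->B->refl->G->L'->G->R'->G->plug->A
Char 12 ('C'): step: R->5, L=6; C->plug->C->R->H->L->H->refl->E->L'->E->R'->D->plug->D
Final: ciphertext=HFDDDDGECFAD, RIGHT=5, LEFT=6

Answer: HFDDDDGECFAD 5 6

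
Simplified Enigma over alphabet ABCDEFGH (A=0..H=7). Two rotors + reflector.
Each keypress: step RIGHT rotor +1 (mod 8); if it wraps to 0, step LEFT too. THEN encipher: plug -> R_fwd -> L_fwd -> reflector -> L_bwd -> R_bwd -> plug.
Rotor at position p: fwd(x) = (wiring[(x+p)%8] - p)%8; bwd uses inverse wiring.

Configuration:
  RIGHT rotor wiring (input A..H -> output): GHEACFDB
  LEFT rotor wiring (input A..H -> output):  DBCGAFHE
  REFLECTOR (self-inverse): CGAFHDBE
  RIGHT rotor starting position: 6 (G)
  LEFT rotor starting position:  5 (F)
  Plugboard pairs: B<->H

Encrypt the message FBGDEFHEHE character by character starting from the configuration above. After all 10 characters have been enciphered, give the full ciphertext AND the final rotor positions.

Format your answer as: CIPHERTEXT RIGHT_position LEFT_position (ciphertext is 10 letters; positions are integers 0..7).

Answer: GDDAAEBABH 0 7

Derivation:
Char 1 ('F'): step: R->7, L=5; F->plug->F->R->D->L->G->refl->B->L'->G->R'->G->plug->G
Char 2 ('B'): step: R->0, L->6 (L advanced); B->plug->H->R->B->L->G->refl->B->L'->A->R'->D->plug->D
Char 3 ('G'): step: R->1, L=6; G->plug->G->R->A->L->B->refl->G->L'->B->R'->D->plug->D
Char 4 ('D'): step: R->2, L=6; D->plug->D->R->D->L->D->refl->F->L'->C->R'->A->plug->A
Char 5 ('E'): step: R->3, L=6; E->plug->E->R->G->L->C->refl->A->L'->F->R'->A->plug->A
Char 6 ('F'): step: R->4, L=6; F->plug->F->R->D->L->D->refl->F->L'->C->R'->E->plug->E
Char 7 ('H'): step: R->5, L=6; H->plug->B->R->G->L->C->refl->A->L'->F->R'->H->plug->B
Char 8 ('E'): step: R->6, L=6; E->plug->E->R->G->L->C->refl->A->L'->F->R'->A->plug->A
Char 9 ('H'): step: R->7, L=6; H->plug->B->R->H->L->H->refl->E->L'->E->R'->H->plug->B
Char 10 ('E'): step: R->0, L->7 (L advanced); E->plug->E->R->C->L->C->refl->A->L'->H->R'->B->plug->H
Final: ciphertext=GDDAAEBABH, RIGHT=0, LEFT=7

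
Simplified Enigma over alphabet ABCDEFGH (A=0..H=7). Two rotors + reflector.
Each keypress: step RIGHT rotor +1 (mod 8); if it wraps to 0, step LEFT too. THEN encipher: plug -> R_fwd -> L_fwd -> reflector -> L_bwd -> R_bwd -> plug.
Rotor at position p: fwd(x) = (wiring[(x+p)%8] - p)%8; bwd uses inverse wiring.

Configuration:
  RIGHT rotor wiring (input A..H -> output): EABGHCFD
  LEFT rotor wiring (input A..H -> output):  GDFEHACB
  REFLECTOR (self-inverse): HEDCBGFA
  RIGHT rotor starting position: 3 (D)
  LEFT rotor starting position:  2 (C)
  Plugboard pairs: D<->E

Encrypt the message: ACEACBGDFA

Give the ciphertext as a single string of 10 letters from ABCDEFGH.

Answer: HEDBBDBFHE

Derivation:
Char 1 ('A'): step: R->4, L=2; A->plug->A->R->D->L->G->refl->F->L'->C->R'->H->plug->H
Char 2 ('C'): step: R->5, L=2; C->plug->C->R->G->L->E->refl->B->L'->H->R'->D->plug->E
Char 3 ('E'): step: R->6, L=2; E->plug->D->R->C->L->F->refl->G->L'->D->R'->E->plug->D
Char 4 ('A'): step: R->7, L=2; A->plug->A->R->E->L->A->refl->H->L'->F->R'->B->plug->B
Char 5 ('C'): step: R->0, L->3 (L advanced); C->plug->C->R->B->L->E->refl->B->L'->A->R'->B->plug->B
Char 6 ('B'): step: R->1, L=3; B->plug->B->R->A->L->B->refl->E->L'->B->R'->E->plug->D
Char 7 ('G'): step: R->2, L=3; G->plug->G->R->C->L->F->refl->G->L'->E->R'->B->plug->B
Char 8 ('D'): step: R->3, L=3; D->plug->E->R->A->L->B->refl->E->L'->B->R'->F->plug->F
Char 9 ('F'): step: R->4, L=3; F->plug->F->R->E->L->G->refl->F->L'->C->R'->H->plug->H
Char 10 ('A'): step: R->5, L=3; A->plug->A->R->F->L->D->refl->C->L'->H->R'->D->plug->E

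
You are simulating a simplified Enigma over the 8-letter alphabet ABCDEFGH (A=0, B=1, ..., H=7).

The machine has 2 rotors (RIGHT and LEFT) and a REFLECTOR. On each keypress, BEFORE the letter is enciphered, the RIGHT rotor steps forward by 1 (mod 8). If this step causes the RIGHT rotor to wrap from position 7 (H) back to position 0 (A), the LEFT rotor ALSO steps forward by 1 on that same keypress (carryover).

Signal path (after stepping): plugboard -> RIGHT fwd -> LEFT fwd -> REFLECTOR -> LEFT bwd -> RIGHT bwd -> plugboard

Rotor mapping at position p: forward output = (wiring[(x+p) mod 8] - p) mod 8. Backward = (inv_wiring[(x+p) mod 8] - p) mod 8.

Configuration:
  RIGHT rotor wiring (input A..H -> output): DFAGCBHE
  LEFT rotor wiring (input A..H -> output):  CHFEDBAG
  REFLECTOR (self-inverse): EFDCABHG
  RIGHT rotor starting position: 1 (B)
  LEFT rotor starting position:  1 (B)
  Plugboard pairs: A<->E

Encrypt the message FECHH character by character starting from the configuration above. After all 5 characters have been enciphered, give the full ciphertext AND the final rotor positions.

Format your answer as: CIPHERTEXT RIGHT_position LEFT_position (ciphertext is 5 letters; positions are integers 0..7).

Answer: HGHAA 6 1

Derivation:
Char 1 ('F'): step: R->2, L=1; F->plug->F->R->C->L->D->refl->C->L'->D->R'->H->plug->H
Char 2 ('E'): step: R->3, L=1; E->plug->A->R->D->L->C->refl->D->L'->C->R'->G->plug->G
Char 3 ('C'): step: R->4, L=1; C->plug->C->R->D->L->C->refl->D->L'->C->R'->H->plug->H
Char 4 ('H'): step: R->5, L=1; H->plug->H->R->F->L->H->refl->G->L'->A->R'->E->plug->A
Char 5 ('H'): step: R->6, L=1; H->plug->H->R->D->L->C->refl->D->L'->C->R'->E->plug->A
Final: ciphertext=HGHAA, RIGHT=6, LEFT=1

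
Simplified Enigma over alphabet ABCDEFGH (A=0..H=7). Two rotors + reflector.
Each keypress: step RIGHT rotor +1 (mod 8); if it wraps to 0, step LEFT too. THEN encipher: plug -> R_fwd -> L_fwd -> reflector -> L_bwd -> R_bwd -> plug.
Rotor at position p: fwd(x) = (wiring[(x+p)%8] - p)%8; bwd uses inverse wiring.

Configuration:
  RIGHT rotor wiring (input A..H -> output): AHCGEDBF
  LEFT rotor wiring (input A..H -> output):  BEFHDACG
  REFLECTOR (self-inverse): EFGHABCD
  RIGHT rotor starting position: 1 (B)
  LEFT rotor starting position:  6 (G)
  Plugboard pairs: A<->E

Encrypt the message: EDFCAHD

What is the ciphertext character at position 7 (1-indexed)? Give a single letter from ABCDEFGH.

Char 1 ('E'): step: R->2, L=6; E->plug->A->R->A->L->E->refl->A->L'->B->R'->D->plug->D
Char 2 ('D'): step: R->3, L=6; D->plug->D->R->G->L->F->refl->B->L'->F->R'->F->plug->F
Char 3 ('F'): step: R->4, L=6; F->plug->F->R->D->L->G->refl->C->L'->H->R'->B->plug->B
Char 4 ('C'): step: R->5, L=6; C->plug->C->R->A->L->E->refl->A->L'->B->R'->G->plug->G
Char 5 ('A'): step: R->6, L=6; A->plug->E->R->E->L->H->refl->D->L'->C->R'->C->plug->C
Char 6 ('H'): step: R->7, L=6; H->plug->H->R->C->L->D->refl->H->L'->E->R'->G->plug->G
Char 7 ('D'): step: R->0, L->7 (L advanced); D->plug->D->R->G->L->B->refl->F->L'->C->R'->C->plug->C

C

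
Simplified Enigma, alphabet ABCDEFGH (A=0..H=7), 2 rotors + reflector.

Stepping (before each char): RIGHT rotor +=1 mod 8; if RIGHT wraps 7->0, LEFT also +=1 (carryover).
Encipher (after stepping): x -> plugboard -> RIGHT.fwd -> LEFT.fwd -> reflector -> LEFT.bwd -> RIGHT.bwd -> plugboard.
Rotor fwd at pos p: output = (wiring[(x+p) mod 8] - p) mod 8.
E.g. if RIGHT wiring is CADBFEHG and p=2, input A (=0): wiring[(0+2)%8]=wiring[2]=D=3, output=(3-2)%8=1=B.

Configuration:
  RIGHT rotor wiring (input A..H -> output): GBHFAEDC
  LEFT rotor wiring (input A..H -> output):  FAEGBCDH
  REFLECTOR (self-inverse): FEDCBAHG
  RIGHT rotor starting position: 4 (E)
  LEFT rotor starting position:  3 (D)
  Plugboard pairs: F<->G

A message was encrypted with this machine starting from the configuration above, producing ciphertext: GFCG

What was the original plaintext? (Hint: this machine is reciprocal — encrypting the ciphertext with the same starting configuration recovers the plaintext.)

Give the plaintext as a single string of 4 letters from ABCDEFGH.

Answer: DEGD

Derivation:
Char 1 ('G'): step: R->5, L=3; G->plug->F->R->C->L->H->refl->G->L'->B->R'->D->plug->D
Char 2 ('F'): step: R->6, L=3; F->plug->G->R->C->L->H->refl->G->L'->B->R'->E->plug->E
Char 3 ('C'): step: R->7, L=3; C->plug->C->R->C->L->H->refl->G->L'->B->R'->F->plug->G
Char 4 ('G'): step: R->0, L->4 (L advanced); G->plug->F->R->E->L->B->refl->E->L'->F->R'->D->plug->D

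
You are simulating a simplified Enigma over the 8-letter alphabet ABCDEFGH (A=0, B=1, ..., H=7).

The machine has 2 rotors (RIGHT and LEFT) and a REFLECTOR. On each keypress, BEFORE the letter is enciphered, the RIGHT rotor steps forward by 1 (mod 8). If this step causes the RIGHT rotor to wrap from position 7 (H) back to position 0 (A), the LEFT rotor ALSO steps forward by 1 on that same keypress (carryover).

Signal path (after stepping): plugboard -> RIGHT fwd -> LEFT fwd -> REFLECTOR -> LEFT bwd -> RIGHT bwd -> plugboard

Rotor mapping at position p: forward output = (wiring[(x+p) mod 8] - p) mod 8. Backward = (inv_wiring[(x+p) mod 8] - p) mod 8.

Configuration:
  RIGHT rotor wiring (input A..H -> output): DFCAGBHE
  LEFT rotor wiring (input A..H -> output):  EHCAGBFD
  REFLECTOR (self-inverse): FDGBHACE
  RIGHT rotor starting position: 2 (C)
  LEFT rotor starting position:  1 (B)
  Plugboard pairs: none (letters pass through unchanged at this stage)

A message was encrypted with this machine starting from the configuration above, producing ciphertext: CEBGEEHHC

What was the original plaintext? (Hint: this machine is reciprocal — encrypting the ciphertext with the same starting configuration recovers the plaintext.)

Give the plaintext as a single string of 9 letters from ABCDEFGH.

Answer: FFFBFFGFE

Derivation:
Char 1 ('C'): step: R->3, L=1; C->plug->C->R->G->L->C->refl->G->L'->A->R'->F->plug->F
Char 2 ('E'): step: R->4, L=1; E->plug->E->R->H->L->D->refl->B->L'->B->R'->F->plug->F
Char 3 ('B'): step: R->5, L=1; B->plug->B->R->C->L->H->refl->E->L'->F->R'->F->plug->F
Char 4 ('G'): step: R->6, L=1; G->plug->G->R->A->L->G->refl->C->L'->G->R'->B->plug->B
Char 5 ('E'): step: R->7, L=1; E->plug->E->R->B->L->B->refl->D->L'->H->R'->F->plug->F
Char 6 ('E'): step: R->0, L->2 (L advanced); E->plug->E->R->G->L->C->refl->G->L'->B->R'->F->plug->F
Char 7 ('H'): step: R->1, L=2; H->plug->H->R->C->L->E->refl->H->L'->D->R'->G->plug->G
Char 8 ('H'): step: R->2, L=2; H->plug->H->R->D->L->H->refl->E->L'->C->R'->F->plug->F
Char 9 ('C'): step: R->3, L=2; C->plug->C->R->G->L->C->refl->G->L'->B->R'->E->plug->E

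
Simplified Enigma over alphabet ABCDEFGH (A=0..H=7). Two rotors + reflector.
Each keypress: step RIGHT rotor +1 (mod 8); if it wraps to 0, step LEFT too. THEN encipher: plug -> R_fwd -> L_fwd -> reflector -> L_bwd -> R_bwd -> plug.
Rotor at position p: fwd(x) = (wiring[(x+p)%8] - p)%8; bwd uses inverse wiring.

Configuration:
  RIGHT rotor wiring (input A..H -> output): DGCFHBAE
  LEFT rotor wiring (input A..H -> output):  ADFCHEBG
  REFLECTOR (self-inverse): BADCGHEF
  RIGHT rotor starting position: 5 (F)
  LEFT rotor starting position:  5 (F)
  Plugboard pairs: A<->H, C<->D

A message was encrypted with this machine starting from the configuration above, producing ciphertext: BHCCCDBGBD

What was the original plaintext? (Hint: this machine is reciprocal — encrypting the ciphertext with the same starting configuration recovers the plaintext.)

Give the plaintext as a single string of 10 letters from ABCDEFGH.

Answer: CGEBDEEAGH

Derivation:
Char 1 ('B'): step: R->6, L=5; B->plug->B->R->G->L->F->refl->H->L'->A->R'->D->plug->C
Char 2 ('H'): step: R->7, L=5; H->plug->A->R->F->L->A->refl->B->L'->C->R'->G->plug->G
Char 3 ('C'): step: R->0, L->6 (L advanced); C->plug->D->R->F->L->E->refl->G->L'->H->R'->E->plug->E
Char 4 ('C'): step: R->1, L=6; C->plug->D->R->G->L->B->refl->A->L'->B->R'->B->plug->B
Char 5 ('C'): step: R->2, L=6; C->plug->D->R->H->L->G->refl->E->L'->F->R'->C->plug->D
Char 6 ('D'): step: R->3, L=6; D->plug->C->R->G->L->B->refl->A->L'->B->R'->E->plug->E
Char 7 ('B'): step: R->4, L=6; B->plug->B->R->F->L->E->refl->G->L'->H->R'->E->plug->E
Char 8 ('G'): step: R->5, L=6; G->plug->G->R->A->L->D->refl->C->L'->C->R'->H->plug->A
Char 9 ('B'): step: R->6, L=6; B->plug->B->R->G->L->B->refl->A->L'->B->R'->G->plug->G
Char 10 ('D'): step: R->7, L=6; D->plug->C->R->H->L->G->refl->E->L'->F->R'->A->plug->H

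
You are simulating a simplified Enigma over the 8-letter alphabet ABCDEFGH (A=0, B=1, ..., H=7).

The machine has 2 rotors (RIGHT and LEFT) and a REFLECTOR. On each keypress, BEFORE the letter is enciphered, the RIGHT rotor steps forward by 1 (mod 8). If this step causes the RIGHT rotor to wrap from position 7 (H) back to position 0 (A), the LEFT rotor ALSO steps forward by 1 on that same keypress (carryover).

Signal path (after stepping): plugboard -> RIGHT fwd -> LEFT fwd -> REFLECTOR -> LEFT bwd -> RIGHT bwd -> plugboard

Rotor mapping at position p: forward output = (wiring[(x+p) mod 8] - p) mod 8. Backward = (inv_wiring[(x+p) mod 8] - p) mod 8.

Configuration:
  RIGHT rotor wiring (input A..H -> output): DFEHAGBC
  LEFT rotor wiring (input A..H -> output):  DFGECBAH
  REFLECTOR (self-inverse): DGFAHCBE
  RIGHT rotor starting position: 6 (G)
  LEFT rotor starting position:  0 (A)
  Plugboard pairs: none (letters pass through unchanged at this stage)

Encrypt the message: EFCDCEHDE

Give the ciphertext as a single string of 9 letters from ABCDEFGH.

Answer: CABADFDFD

Derivation:
Char 1 ('E'): step: R->7, L=0; E->plug->E->R->A->L->D->refl->A->L'->G->R'->C->plug->C
Char 2 ('F'): step: R->0, L->1 (L advanced); F->plug->F->R->G->L->G->refl->B->L'->D->R'->A->plug->A
Char 3 ('C'): step: R->1, L=1; C->plug->C->R->G->L->G->refl->B->L'->D->R'->B->plug->B
Char 4 ('D'): step: R->2, L=1; D->plug->D->R->E->L->A->refl->D->L'->C->R'->A->plug->A
Char 5 ('C'): step: R->3, L=1; C->plug->C->R->D->L->B->refl->G->L'->G->R'->D->plug->D
Char 6 ('E'): step: R->4, L=1; E->plug->E->R->H->L->C->refl->F->L'->B->R'->F->plug->F
Char 7 ('H'): step: R->5, L=1; H->plug->H->R->D->L->B->refl->G->L'->G->R'->D->plug->D
Char 8 ('D'): step: R->6, L=1; D->plug->D->R->H->L->C->refl->F->L'->B->R'->F->plug->F
Char 9 ('E'): step: R->7, L=1; E->plug->E->R->A->L->E->refl->H->L'->F->R'->D->plug->D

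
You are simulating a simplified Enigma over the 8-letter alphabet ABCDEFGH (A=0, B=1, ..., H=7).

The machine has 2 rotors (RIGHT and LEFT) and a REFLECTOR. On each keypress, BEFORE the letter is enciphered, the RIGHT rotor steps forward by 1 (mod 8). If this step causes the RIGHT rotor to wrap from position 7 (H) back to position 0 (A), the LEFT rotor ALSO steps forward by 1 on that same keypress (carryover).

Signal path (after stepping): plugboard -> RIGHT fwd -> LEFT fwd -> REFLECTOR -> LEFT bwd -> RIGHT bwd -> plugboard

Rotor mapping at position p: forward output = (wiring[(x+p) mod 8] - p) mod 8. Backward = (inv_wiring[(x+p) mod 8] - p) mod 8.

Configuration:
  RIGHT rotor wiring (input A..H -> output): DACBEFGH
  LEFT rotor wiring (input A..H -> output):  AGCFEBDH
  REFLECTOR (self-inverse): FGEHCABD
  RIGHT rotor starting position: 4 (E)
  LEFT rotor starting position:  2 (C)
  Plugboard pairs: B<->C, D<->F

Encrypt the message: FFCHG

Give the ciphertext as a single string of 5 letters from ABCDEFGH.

Char 1 ('F'): step: R->5, L=2; F->plug->D->R->G->L->G->refl->B->L'->E->R'->G->plug->G
Char 2 ('F'): step: R->6, L=2; F->plug->D->R->C->L->C->refl->E->L'->H->R'->H->plug->H
Char 3 ('C'): step: R->7, L=2; C->plug->B->R->E->L->B->refl->G->L'->G->R'->G->plug->G
Char 4 ('H'): step: R->0, L->3 (L advanced); H->plug->H->R->H->L->H->refl->D->L'->G->R'->G->plug->G
Char 5 ('G'): step: R->1, L=3; G->plug->G->R->G->L->D->refl->H->L'->H->R'->A->plug->A

Answer: GHGGA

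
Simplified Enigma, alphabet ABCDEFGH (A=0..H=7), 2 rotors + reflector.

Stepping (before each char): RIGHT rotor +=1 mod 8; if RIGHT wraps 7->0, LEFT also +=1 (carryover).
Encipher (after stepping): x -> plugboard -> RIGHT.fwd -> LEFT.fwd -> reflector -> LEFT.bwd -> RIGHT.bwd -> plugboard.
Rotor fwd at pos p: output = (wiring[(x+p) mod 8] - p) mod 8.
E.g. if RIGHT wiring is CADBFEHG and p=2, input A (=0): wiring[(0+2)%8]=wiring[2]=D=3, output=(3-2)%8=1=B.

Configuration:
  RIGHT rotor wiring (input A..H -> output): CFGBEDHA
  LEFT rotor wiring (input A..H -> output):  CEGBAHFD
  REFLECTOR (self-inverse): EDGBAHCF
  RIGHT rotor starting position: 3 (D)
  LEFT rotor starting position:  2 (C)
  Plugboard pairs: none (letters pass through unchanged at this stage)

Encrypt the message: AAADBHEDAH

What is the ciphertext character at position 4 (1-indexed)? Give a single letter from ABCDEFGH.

Char 1 ('A'): step: R->4, L=2; A->plug->A->R->A->L->E->refl->A->L'->G->R'->E->plug->E
Char 2 ('A'): step: R->5, L=2; A->plug->A->R->G->L->A->refl->E->L'->A->R'->E->plug->E
Char 3 ('A'): step: R->6, L=2; A->plug->A->R->B->L->H->refl->F->L'->D->R'->F->plug->F
Char 4 ('D'): step: R->7, L=2; D->plug->D->R->H->L->C->refl->G->L'->C->R'->E->plug->E

E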